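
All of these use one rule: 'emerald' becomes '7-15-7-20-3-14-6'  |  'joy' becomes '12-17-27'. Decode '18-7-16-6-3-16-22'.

e is letter #5 and maps to 7: an offset of 2. Each letter is replaced by its alphabet position (a=1..z=26) + 2.
Undoing it on 18-7-16-6-3-16-22: 18→(18−2)÷1=16=p, 7→(7−2)÷1=5=e, 16→(16−2)÷1=14=n, 6→(6−2)÷1=4=d, 3→(3−2)÷1=1=a, 16→(16−2)÷1=14=n, 22→(22−2)÷1=20=t.

pendant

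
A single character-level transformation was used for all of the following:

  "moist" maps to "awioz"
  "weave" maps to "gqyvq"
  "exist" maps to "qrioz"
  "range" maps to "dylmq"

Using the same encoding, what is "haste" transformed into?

xyozq

m(12)→a(0) and o(14)→w(22) fit y≡11x+24 (mod 26); the inverse of 11 mod 26 is 19. Treating letters as 0–25, the rule is x ↦ 11x + 24 (mod 26).
For haste: h(7)→11·7+24≡23=x; a(0)→11·0+24≡24=y; s(18)→11·18+24≡14=o; t(19)→11·19+24≡25=z; e(4)→11·4+24≡16=q (all mod 26).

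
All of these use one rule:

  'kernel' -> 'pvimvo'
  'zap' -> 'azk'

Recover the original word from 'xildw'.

crowd

Each pair mirrors across the alphabet (k↔p, e↔v, r↔i): positions sum to 25. This is the alphabet-reversal cipher (Atbash): a becomes z, b becomes y, etc.
Reversing it on xildw: x↔c, i↔r, l↔o, d↔w, w↔d.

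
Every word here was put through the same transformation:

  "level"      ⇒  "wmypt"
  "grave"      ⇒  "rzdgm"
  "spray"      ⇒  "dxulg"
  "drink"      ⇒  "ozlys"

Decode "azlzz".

The shifts repeat in a cycle of length 3: positions 0,1,… shift by +11, +8, +3, then the pattern repeats.
Decoding azlzz: a−11=p, z−8=r, l−3=i, z−11=o, z−8=r.

prior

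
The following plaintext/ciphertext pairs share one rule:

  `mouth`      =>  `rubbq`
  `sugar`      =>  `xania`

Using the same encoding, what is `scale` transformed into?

In mouth: m→r is +5, o→u is +6, u→b is +7, t→b is +8 — the shift increases by 1 each position. Letter i (0-indexed) is shifted by i+5, so successive shifts are 5, 6, 7, ….
On scale: s+5=x, c+6=i, a+7=h, l+8=t, e+9=n.

xihtn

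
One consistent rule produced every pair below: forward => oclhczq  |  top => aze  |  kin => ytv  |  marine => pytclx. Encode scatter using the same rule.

The word is reversed, then every letter is shifted forward by 11.
For scatter: reverse → rettacs; then shift: r+11=c, e+11=p, t+11=e, t+11=e, a+11=l, c+11=n, s+11=d.

cpeelnd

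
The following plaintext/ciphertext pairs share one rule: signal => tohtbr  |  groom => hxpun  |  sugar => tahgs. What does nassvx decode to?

Shifts by position in signal: pos 0: s→t (+1), pos 1: i→o (+6), pos 2: g→h (+1), pos 3: n→t (+6) — repeating every 2. The shifts repeat in a cycle of length 2: positions 0,1,… shift by +1, +6, then the pattern repeats.
Decoding nassvx: n−1=m, a−6=u, s−1=r, s−6=m, v−1=u, x−6=r.

murmur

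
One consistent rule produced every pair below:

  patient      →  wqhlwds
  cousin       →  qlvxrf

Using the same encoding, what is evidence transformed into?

The output letters match the input read backwards, each shifted +3: patient reversed is tneitap. The word is reversed, then every letter is shifted forward by 3.
Applying it to evidence: reverse → ecnedive; then shift: e+3=h, c+3=f, n+3=q, e+3=h, d+3=g, i+3=l, v+3=y, e+3=h.

hfqhglyh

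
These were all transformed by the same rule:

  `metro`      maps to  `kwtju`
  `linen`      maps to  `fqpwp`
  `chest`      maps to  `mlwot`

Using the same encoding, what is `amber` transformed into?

m(12)→k(10) and e(4)→w(22) fit y≡5x+2 (mod 26); the inverse of 5 mod 26 is 21. Each letter's alphabet position (a=0..z=25) is mapped through 5·x+2 mod 26 — an affine cipher.
Applying it to amber: a(0)→5·0+2≡2=c; m(12)→5·12+2≡10=k; b(1)→5·1+2≡7=h; e(4)→5·4+2≡22=w; r(17)→5·17+2≡9=j (all mod 26).

ckhwj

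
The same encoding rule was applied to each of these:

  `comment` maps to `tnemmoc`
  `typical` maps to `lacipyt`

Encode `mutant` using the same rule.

tnatum

The output letters match the input read backwards: comment reversed is tnemmoc. It's just the letters in reverse order.
Applying it to mutant: reverse → tnatum.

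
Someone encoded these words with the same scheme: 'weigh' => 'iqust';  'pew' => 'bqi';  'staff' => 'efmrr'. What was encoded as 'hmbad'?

vapor

This is a Caesar cipher with shift 12.
Undoing it on hmbad: h−12=v, m−12=a, b−12=p, a−12=o, d−12=r.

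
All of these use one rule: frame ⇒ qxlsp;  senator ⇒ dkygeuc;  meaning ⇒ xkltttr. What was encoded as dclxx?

Shifts by position in frame: pos 0: f→q (+11), pos 1: r→x (+6), pos 2: a→l (+11), pos 3: m→s (+6) — repeating every 2. A repeating key of period 2 is used — shifts +11, +6 over and over.
Decoding dclxx: d−11=s, c−6=w, l−11=a, x−6=r, x−11=m.

swarm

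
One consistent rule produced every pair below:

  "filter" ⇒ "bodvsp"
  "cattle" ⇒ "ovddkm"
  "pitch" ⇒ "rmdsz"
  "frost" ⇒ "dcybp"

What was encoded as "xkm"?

can

The output letters match the input read backwards, each shifted +10: filter reversed is retlif. Read the word backwards and shift each letter +10.
Undoing it on xkm: shift back: x−10=n, k−10=a, m−10=c → nac; then reverse → can.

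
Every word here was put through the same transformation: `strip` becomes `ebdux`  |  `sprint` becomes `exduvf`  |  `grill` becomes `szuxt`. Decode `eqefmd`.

sister

Shifts by position in strip: pos 0: s→e (+12), pos 1: t→b (+8), pos 2: r→d (+12), pos 3: i→u (+12), pos 4: p→x (+8) — repeating every 3. The shifts repeat in a cycle of length 3: positions 0,1,… shift by +12, +8, +12, then the pattern repeats.
Reversing it on eqefmd: e−12=s, q−8=i, e−12=s, f−12=t, m−8=e, d−12=r.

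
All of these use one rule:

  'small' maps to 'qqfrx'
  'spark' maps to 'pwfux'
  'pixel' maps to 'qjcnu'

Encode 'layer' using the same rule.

wjdfq

The word is reversed, then every letter is shifted forward by 5.
Applying it to layer: reverse → reyal; then shift: r+5=w, e+5=j, y+5=d, a+5=f, l+5=q.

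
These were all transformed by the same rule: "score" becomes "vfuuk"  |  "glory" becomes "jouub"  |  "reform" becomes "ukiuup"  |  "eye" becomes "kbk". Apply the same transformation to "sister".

vovwku

The shift depends on letter class: consonant s→v is +3, but vowel o→u is +6. Vowels shift forward by 6 and consonants shift forward by 3.
On sister: s(cons)+3=v, i(vowel)+6=o, s(cons)+3=v, t(cons)+3=w, e(vowel)+6=k, r(cons)+3=u.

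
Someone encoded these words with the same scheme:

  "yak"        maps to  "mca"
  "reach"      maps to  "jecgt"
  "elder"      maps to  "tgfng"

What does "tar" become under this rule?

tcv

The output letters match the input read backwards, each shifted +2: yak reversed is kay. The word is reversed, then every letter is shifted forward by 2.
For tar: reverse → rat; then shift: r+2=t, a+2=c, t+2=v.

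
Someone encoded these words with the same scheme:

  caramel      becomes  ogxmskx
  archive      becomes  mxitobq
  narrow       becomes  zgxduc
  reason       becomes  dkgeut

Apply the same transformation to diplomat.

It's a Vigenère-style cipher with numeric key [12,6,6]: position i shifts by key[i mod 3].
On diplomat: d+12=p, i+6=o, p+6=v, l+12=x, o+6=u, m+6=s, a+12=m, t+6=z.

povxusmz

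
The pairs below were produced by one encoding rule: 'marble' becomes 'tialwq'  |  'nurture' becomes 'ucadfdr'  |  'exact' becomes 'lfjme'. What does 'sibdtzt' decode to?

Letter i (0-indexed) is shifted by i+7, so successive shifts are 7, 8, 9, ….
Reversing it on sibdtzt: s−7=l, i−8=a, b−9=s, d−10=t, t−11=i, z−12=n, t−13=g.

lasting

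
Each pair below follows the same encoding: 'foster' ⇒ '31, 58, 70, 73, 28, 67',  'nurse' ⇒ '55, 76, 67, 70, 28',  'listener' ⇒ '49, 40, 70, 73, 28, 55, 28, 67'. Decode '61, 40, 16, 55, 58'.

piano

f(#6)→31 and o(#15)→58: differences scale by 3, so n = 3·pos + 13. The formula is n = 3×(alphabet index, a=1) + 13.
Reversing it on 61, 40, 16, 55, 58: 61→(61−13)÷3=16=p, 40→(40−13)÷3=9=i, 16→(16−13)÷3=1=a, 55→(55−13)÷3=14=n, 58→(58−13)÷3=15=o.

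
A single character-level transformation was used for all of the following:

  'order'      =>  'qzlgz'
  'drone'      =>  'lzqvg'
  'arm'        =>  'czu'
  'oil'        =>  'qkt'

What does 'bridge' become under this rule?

The shift depends on letter class: consonant r→z is +8, but vowel o→q is +2. Vowels shift forward by 2 and consonants shift forward by 8.
For bridge: b(cons)+8=j, r(cons)+8=z, i(vowel)+2=k, d(cons)+8=l, g(cons)+8=o, e(vowel)+2=g.

jzklog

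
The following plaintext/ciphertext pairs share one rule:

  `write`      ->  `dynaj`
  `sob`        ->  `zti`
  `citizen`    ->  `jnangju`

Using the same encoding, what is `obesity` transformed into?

tijznaf

The shift depends on letter class: consonant w→d is +7, but vowel i→n is +5. Vowels shift forward by 5 and consonants shift forward by 7.
Applying it to obesity: o(vowel)+5=t, b(cons)+7=i, e(vowel)+5=j, s(cons)+7=z, i(vowel)+5=n, t(cons)+7=a, y(cons)+7=f.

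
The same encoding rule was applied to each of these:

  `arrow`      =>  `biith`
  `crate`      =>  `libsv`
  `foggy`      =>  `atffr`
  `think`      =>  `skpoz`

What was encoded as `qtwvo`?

dozen

Each letter's alphabet position (a=0..z=25) is mapped through 5·x+1 mod 26 — an affine cipher.
Decoding qtwvo: q(16)→21·(16−1)≡3=d; t(19)→21·(19−1)≡14=o; w(22)→21·(22−1)≡25=z; v(21)→21·(21−1)≡4=e; o(14)→21·(14−1)≡13=n (all mod 26).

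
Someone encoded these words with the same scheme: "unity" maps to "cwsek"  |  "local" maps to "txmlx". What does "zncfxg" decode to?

In unity: u→c is +8, n→w is +9, i→s is +10, t→e is +11 — the shift increases by 1 each position. The shift increases by 1 at each position, starting from +8: 8, 9, 10, ….
Undoing it on zncfxg: z−8=r, n−9=e, c−10=s, f−11=u, x−12=l, g−13=t.

result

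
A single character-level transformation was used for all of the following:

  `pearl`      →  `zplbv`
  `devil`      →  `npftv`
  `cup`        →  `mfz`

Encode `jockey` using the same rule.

The shift depends on letter class: consonant p→z is +10, but vowel e→p is +11. Two shifts are in play — +11 for a/e/i/o/u, +10 for every other letter.
Applying it to jockey: j(cons)+10=t, o(vowel)+11=z, c(cons)+10=m, k(cons)+10=u, e(vowel)+11=p, y(cons)+10=i.

tzmupi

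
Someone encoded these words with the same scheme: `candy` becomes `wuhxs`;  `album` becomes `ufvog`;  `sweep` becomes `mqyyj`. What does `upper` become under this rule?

Compare letters: c→w is +20, a→u is +20, n→h is +20 — a constant shift. Each letter is shifted forward by 20 in the alphabet (a Caesar shift of +20).
For upper: u+20=o, p+20=j, p+20=j, e+20=y, r+20=l.

ojjyl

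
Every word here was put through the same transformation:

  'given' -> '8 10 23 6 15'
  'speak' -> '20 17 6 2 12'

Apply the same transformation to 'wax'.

24 2 25

g is letter #7 and maps to 8: an offset of 1. Each letter is replaced by its alphabet position (a=1..z=26) + 1.
On wax: w=23→24, a=1→2, x=24→25.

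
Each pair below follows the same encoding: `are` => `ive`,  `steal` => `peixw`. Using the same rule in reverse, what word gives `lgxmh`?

ditch

The output letters match the input read backwards, each shifted +4: are reversed is era. Read the word backwards and shift each letter +4.
Undoing it on lgxmh: shift back: l−4=h, g−4=c, x−4=t, m−4=i, h−4=d → hctid; then reverse → ditch.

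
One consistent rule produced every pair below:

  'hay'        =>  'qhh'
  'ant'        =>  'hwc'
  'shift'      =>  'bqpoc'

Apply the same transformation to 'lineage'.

The shift depends on letter class: consonant h→q is +9, but vowel a→h is +7. Two shifts are in play — +7 for a/e/i/o/u, +9 for every other letter.
Applying it to lineage: l(cons)+9=u, i(vowel)+7=p, n(cons)+9=w, e(vowel)+7=l, a(vowel)+7=h, g(cons)+9=p, e(vowel)+7=l.

upwlhpl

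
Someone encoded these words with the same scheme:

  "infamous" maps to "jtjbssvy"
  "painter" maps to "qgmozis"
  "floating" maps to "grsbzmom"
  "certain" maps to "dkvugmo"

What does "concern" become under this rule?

durdkvo

Shifts by position in infamous: pos 0: i→j (+1), pos 1: n→t (+6), pos 2: f→j (+4), pos 3: a→b (+1), pos 4: m→s (+6), pos 5: o→s (+4) — repeating every 3. It's a Vigenère-style cipher with numeric key [1,6,4]: position i shifts by key[i mod 3].
Applying it to concern: c+1=d, o+6=u, n+4=r, c+1=d, e+6=k, r+4=v, n+1=o.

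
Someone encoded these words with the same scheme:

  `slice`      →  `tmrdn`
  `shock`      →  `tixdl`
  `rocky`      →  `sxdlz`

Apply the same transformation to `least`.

mnjtu

The rule splits by letter class: vowels +9, consonants +1.
Applying it to least: l(cons)+1=m, e(vowel)+9=n, a(vowel)+9=j, s(cons)+1=t, t(cons)+1=u.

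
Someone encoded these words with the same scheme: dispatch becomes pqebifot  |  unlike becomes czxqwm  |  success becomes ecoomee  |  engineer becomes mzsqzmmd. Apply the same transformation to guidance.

The rule splits by letter class: vowels +8, consonants +12.
Applying it to guidance: g(cons)+12=s, u(vowel)+8=c, i(vowel)+8=q, d(cons)+12=p, a(vowel)+8=i, n(cons)+12=z, c(cons)+12=o, e(vowel)+8=m.

scqpizom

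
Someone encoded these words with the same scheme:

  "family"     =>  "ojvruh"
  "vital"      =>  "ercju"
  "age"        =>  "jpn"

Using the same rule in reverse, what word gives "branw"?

Compare letters: f→o is +9, a→j is +9, m→v is +9 — a constant shift. Each letter is shifted forward by 9 in the alphabet (a Caesar shift of +9).
Decoding branw: b−9=s, r−9=i, a−9=r, n−9=e, w−9=n.

siren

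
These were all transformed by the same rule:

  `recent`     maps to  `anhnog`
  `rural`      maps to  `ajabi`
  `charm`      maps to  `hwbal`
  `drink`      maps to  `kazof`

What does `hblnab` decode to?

r(17)→a(0) and e(4)→n(13) fit y≡3x+1 (mod 26); the inverse of 3 mod 26 is 9. This is an affine cipher: with a=0,…,z=25, each position x becomes (3x+1) mod 26.
Decoding hblnab: h(7)→9·(7−1)≡2=c; b(1)→9·(1−1)≡0=a; l(11)→9·(11−1)≡12=m; n(13)→9·(13−1)≡4=e; a(0)→9·(0−1)≡17=r; b(1)→9·(1−1)≡0=a (all mod 26).

camera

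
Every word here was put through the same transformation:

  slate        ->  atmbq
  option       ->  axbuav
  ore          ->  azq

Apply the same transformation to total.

The rule splits by letter class: vowels +12, consonants +8.
For total: t(cons)+8=b, o(vowel)+12=a, t(cons)+8=b, a(vowel)+12=m, l(cons)+8=t.

babmt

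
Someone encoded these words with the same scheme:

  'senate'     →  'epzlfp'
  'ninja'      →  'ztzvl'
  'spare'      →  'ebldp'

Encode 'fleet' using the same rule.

rxppf

The shift depends on letter class: consonant s→e is +12, but vowel e→p is +11. Two shifts are in play — +11 for a/e/i/o/u, +12 for every other letter.
For fleet: f(cons)+12=r, l(cons)+12=x, e(vowel)+11=p, e(vowel)+11=p, t(cons)+12=f.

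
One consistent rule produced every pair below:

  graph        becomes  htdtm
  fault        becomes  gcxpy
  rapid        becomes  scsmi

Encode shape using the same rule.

tjdtj

In graph: g→h is +1, r→t is +2, a→d is +3, p→t is +4 — the shift increases by 1 each position. The shift increases by 1 at each position, starting from +1: 1, 2, 3, ….
On shape: s+1=t, h+2=j, a+3=d, p+4=t, e+5=j.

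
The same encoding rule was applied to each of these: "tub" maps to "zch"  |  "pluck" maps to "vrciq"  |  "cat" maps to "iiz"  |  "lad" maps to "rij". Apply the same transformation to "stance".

yzitim

The shift depends on letter class: consonant t→z is +6, but vowel u→c is +8. The rule splits by letter class: vowels +8, consonants +6.
For stance: s(cons)+6=y, t(cons)+6=z, a(vowel)+8=i, n(cons)+6=t, c(cons)+6=i, e(vowel)+8=m.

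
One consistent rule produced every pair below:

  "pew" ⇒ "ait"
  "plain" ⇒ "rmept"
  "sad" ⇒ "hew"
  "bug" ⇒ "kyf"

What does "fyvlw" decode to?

Read the word backwards and shift each letter +4.
Reversing it on fyvlw: shift back: f−4=b, y−4=u, v−4=r, l−4=h, w−4=s → burhs; then reverse → shrub.

shrub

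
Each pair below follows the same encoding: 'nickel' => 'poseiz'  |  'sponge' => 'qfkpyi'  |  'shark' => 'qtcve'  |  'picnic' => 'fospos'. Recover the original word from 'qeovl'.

skirt

n(13)→p(15) and i(8)→o(14) fit y≡21x+2 (mod 26); the inverse of 21 mod 26 is 5. Each letter's alphabet position (a=0..z=25) is mapped through 21·x+2 mod 26 — an affine cipher.
Reversing it on qeovl: q(16)→5·(16−2)≡18=s; e(4)→5·(4−2)≡10=k; o(14)→5·(14−2)≡8=i; v(21)→5·(21−2)≡17=r; l(11)→5·(11−2)≡19=t (all mod 26).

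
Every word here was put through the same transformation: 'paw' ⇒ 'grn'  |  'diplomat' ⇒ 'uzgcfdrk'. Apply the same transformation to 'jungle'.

alexcv

This is a Caesar cipher with shift 17.
For jungle: j+17=a, u+17=l, n+17=e, g+17=x, l+17=c, e+17=v.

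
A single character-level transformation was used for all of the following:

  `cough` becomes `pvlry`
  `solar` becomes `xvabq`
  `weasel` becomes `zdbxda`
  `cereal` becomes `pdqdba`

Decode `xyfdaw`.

shield

c(2)→p(15) and o(14)→v(21) fit y≡7x+1 (mod 26); the inverse of 7 mod 26 is 15. Each letter's alphabet position (a=0..z=25) is mapped through 7·x+1 mod 26 — an affine cipher.
Undoing it on xyfdaw: x(23)→15·(23−1)≡18=s; y(24)→15·(24−1)≡7=h; f(5)→15·(5−1)≡8=i; d(3)→15·(3−1)≡4=e; a(0)→15·(0−1)≡11=l; w(22)→15·(22−1)≡3=d (all mod 26).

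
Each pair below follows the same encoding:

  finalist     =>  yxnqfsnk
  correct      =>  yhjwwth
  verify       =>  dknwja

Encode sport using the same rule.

The output letters match the input read backwards, each shifted +5: finalist reversed is tsilanif. The word is reversed, then every letter is shifted forward by 5.
On sport: reverse → trops; then shift: t+5=y, r+5=w, o+5=t, p+5=u, s+5=x.

ywtux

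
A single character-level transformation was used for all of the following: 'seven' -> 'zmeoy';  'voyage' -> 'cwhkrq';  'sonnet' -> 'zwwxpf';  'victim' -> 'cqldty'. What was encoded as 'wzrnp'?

pride

In seven: s→z is +7, e→m is +8, v→e is +9, e→o is +10 — the shift increases by 1 each position. Letter i (0-indexed) is shifted by i+7, so successive shifts are 7, 8, 9, ….
Decoding wzrnp: w−7=p, z−8=r, r−9=i, n−10=d, p−11=e.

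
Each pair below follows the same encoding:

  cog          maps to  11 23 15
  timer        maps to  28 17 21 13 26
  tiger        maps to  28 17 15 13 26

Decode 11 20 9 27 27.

class

c is letter #3 and maps to 11: an offset of 8. Each letter is replaced by its alphabet position (a=1..z=26) + 8.
Undoing it on 11 20 9 27 27: 11→(11−8)÷1=3=c, 20→(20−8)÷1=12=l, 9→(9−8)÷1=1=a, 27→(27−8)÷1=19=s, 27→(27−8)÷1=19=s.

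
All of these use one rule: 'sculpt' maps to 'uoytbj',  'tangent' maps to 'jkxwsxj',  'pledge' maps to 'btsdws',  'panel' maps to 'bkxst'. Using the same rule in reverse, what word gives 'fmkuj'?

roast

s(18)→u(20) and c(2)→o(14) fit y≡15x+10 (mod 26); the inverse of 15 mod 26 is 7. Treating letters as 0–25, the rule is x ↦ 15x + 10 (mod 26).
Reversing it on fmkuj: f(5)→7·(5−10)≡17=r; m(12)→7·(12−10)≡14=o; k(10)→7·(10−10)≡0=a; u(20)→7·(20−10)≡18=s; j(9)→7·(9−10)≡19=t (all mod 26).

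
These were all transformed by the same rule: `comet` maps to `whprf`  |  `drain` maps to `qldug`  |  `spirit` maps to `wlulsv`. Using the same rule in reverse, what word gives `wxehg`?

debut

The output letters match the input read backwards, each shifted +3: comet reversed is temoc. The word is reversed, then every letter is shifted forward by 3.
Undoing it on wxehg: shift back: w−3=t, x−3=u, e−3=b, h−3=e, g−3=d → tubed; then reverse → debut.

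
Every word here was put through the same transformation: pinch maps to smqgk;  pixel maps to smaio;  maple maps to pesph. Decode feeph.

cable

Shifts by position in pinch: pos 0: p→s (+3), pos 1: i→m (+4), pos 2: n→q (+3), pos 3: c→g (+4) — repeating every 2. A repeating key of period 2 is used — shifts +3, +4 over and over.
Reversing it on feeph: f−3=c, e−4=a, e−3=b, p−4=l, h−3=e.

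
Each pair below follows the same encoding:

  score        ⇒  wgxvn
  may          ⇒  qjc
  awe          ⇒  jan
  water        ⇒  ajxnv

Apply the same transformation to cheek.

glnno

The shift depends on letter class: consonant s→w is +4, but vowel o→x is +9. The rule splits by letter class: vowels +9, consonants +4.
Applying it to cheek: c(cons)+4=g, h(cons)+4=l, e(vowel)+9=n, e(vowel)+9=n, k(cons)+4=o.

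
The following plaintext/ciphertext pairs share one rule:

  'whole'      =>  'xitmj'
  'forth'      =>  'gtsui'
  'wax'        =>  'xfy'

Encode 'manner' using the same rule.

nfoojs

The shift depends on letter class: consonant w→x is +1, but vowel o→t is +5. The rule splits by letter class: vowels +5, consonants +1.
On manner: m(cons)+1=n, a(vowel)+5=f, n(cons)+1=o, n(cons)+1=o, e(vowel)+5=j, r(cons)+1=s.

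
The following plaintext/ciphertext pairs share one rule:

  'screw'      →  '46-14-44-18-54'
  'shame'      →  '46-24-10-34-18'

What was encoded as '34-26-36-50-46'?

s(#19)→46 and c(#3)→14: differences scale by 2, so n = 2·pos + 8. Each letter becomes 2×(its alphabet position, a=1..z=26) + 8.
Reversing it on 34-26-36-50-46: 34→(34−8)÷2=13=m, 26→(26−8)÷2=9=i, 36→(36−8)÷2=14=n, 50→(50−8)÷2=21=u, 46→(46−8)÷2=19=s.

minus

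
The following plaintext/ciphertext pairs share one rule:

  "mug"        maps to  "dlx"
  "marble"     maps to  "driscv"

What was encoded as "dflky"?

mouth

This is a Caesar cipher with shift 17.
Undoing it on dflky: d−17=m, f−17=o, l−17=u, k−17=t, y−17=h.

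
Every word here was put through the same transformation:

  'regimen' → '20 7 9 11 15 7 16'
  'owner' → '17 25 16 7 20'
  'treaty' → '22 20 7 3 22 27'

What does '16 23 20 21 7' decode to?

nurse

Letters become their 1-based position plus 2 (so a→3, b→4, …).
Reversing it on 16 23 20 21 7: 16→(16−2)÷1=14=n, 23→(23−2)÷1=21=u, 20→(20−2)÷1=18=r, 21→(21−2)÷1=19=s, 7→(7−2)÷1=5=e.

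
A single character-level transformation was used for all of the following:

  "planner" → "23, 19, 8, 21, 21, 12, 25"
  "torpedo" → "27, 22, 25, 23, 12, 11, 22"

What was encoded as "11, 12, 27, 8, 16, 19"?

detail

p is letter #16 and maps to 23: an offset of 7. Letters become their 1-based position plus 7 (so a→8, b→9, …).
Decoding 11, 12, 27, 8, 16, 19: 11→(11−7)÷1=4=d, 12→(12−7)÷1=5=e, 27→(27−7)÷1=20=t, 8→(8−7)÷1=1=a, 16→(16−7)÷1=9=i, 19→(19−7)÷1=12=l.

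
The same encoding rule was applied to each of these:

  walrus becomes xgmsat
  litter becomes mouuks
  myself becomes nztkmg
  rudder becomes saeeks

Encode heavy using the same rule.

ikgwz

The shift depends on letter class: consonant w→x is +1, but vowel a→g is +6. The rule splits by letter class: vowels +6, consonants +1.
On heavy: h(cons)+1=i, e(vowel)+6=k, a(vowel)+6=g, v(cons)+1=w, y(cons)+1=z.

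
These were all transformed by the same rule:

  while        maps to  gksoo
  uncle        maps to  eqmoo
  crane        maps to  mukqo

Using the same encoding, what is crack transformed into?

mukfu

Shifts by position in while: pos 0: w→g (+10), pos 1: h→k (+3), pos 2: i→s (+10), pos 3: l→o (+3) — repeating every 2. It's a Vigenère-style cipher with numeric key [10,3]: position i shifts by key[i mod 2].
For crack: c+10=m, r+3=u, a+10=k, c+3=f, k+10=u.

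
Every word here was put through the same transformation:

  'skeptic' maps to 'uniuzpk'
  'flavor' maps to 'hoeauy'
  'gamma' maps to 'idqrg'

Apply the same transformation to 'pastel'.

In skeptic: s→u is +2, k→n is +3, e→i is +4, p→u is +5 — the shift increases by 1 each position. The shift increases by 1 at each position, starting from +2: 2, 3, 4, ….
Applying it to pastel: p+2=r, a+3=d, s+4=w, t+5=y, e+6=k, l+7=s.

rdwyks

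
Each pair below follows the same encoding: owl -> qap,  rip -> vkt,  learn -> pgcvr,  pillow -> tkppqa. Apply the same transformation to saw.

wca

The shift depends on letter class: consonant w→a is +4, but vowel o→q is +2. Two shifts are in play — +2 for a/e/i/o/u, +4 for every other letter.
Applying it to saw: s(cons)+4=w, a(vowel)+2=c, w(cons)+4=a.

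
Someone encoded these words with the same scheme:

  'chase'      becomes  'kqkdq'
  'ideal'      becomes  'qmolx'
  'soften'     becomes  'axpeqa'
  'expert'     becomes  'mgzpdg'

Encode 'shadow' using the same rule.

In chase: c→k is +8, h→q is +9, a→k is +10, s→d is +11 — the shift increases by 1 each position. Letter i (0-indexed) is shifted by i+8, so successive shifts are 8, 9, 10, ….
Applying it to shadow: s+8=a, h+9=q, a+10=k, d+11=o, o+12=a, w+13=j.

aqkoaj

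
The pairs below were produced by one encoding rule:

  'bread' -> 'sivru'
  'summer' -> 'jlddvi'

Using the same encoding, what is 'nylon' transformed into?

Compare letters: b→s is +17, r→i is +17, e→v is +17 — a constant shift. Every letter moves 17 places later in the alphabet, wrapping around z→a.
Applying it to nylon: n+17=e, y+17=p, l+17=c, o+17=f, n+17=e.

epcfe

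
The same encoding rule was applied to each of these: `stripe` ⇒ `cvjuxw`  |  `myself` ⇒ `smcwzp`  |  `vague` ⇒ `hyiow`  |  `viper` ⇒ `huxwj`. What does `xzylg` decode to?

plank

s(18)→c(2) and t(19)→v(21) fit y≡19x+24 (mod 26); the inverse of 19 mod 26 is 11. Treating letters as 0–25, the rule is x ↦ 19x + 24 (mod 26).
Undoing it on xzylg: x(23)→11·(23−24)≡15=p; z(25)→11·(25−24)≡11=l; y(24)→11·(24−24)≡0=a; l(11)→11·(11−24)≡13=n; g(6)→11·(6−24)≡10=k (all mod 26).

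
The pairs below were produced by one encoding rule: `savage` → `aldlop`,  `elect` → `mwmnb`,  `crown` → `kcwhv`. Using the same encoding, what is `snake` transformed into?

ayivm

Shifts by position in savage: pos 0: s→a (+8), pos 1: a→l (+11), pos 2: v→d (+8), pos 3: a→l (+11) — repeating every 2. It's a Vigenère-style cipher with numeric key [8,11]: position i shifts by key[i mod 2].
Applying it to snake: s+8=a, n+11=y, a+8=i, k+11=v, e+8=m.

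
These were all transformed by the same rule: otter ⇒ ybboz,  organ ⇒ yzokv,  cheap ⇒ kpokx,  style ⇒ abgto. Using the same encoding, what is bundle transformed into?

jevlto

The shift depends on letter class: consonant t→b is +8, but vowel o→y is +10. Two shifts are in play — +10 for a/e/i/o/u, +8 for every other letter.
On bundle: b(cons)+8=j, u(vowel)+10=e, n(cons)+8=v, d(cons)+8=l, l(cons)+8=t, e(vowel)+10=o.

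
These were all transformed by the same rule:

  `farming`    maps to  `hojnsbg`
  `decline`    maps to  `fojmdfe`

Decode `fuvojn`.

The output letters match the input read backwards, each shifted +1: farming reversed is gnimraf. Two steps: reverse the string, then apply a Caesar shift of +1.
Reversing it on fuvojn: shift back: f−1=e, u−1=t, v−1=u, o−1=n, j−1=i, n−1=m → etunim; then reverse → minute.

minute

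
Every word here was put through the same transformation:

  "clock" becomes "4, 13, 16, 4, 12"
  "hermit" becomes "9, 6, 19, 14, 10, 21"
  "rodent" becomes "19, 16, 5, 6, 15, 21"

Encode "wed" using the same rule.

24, 6, 5

c is letter #3 and maps to 4: an offset of 1. The number is (letter's place in the alphabet, a=1) + 1.
On wed: w=23→24, e=5→6, d=4→5.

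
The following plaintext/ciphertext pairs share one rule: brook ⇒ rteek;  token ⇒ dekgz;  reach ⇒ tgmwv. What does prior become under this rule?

jtaet

b(1)→r(17) and r(17)→t(19) fit y≡5x+12 (mod 26); the inverse of 5 mod 26 is 21. Treating letters as 0–25, the rule is x ↦ 5x + 12 (mod 26).
Applying it to prior: p(15)→5·15+12≡9=j; r(17)→5·17+12≡19=t; i(8)→5·8+12≡0=a; o(14)→5·14+12≡4=e; r(17)→5·17+12≡19=t (all mod 26).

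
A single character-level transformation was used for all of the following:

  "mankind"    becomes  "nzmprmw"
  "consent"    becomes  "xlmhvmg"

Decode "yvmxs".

bench

This is the alphabet-reversal cipher (Atbash): a becomes z, b becomes y, etc.
Reversing it on yvmxs: y↔b, v↔e, m↔n, x↔c, s↔h.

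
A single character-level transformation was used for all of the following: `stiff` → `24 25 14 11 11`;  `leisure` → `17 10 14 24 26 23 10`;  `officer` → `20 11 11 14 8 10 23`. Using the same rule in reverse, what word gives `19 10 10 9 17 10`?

The number is (letter's place in the alphabet, a=1) + 5.
Decoding 19 10 10 9 17 10: 19→(19−5)÷1=14=n, 10→(10−5)÷1=5=e, 10→(10−5)÷1=5=e, 9→(9−5)÷1=4=d, 17→(17−5)÷1=12=l, 10→(10−5)÷1=5=e.

needle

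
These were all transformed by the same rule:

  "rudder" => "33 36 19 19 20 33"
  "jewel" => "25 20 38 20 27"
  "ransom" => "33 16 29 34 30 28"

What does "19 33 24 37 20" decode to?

r is letter #18 and maps to 33: an offset of 15. The number is (letter's place in the alphabet, a=1) + 15.
Decoding 19 33 24 37 20: 19→(19−15)÷1=4=d, 33→(33−15)÷1=18=r, 24→(24−15)÷1=9=i, 37→(37−15)÷1=22=v, 20→(20−15)÷1=5=e.

drive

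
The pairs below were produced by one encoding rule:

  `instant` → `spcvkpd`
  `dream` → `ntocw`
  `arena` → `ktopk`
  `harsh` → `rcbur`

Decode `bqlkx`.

The shifts repeat in a cycle of length 2: positions 0,1,… shift by +10, +2, then the pattern repeats.
Undoing it on bqlkx: b−10=r, q−2=o, l−10=b, k−2=i, x−10=n.

robin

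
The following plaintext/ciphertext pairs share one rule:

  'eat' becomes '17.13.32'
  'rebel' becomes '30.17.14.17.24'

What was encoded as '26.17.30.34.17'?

Each letter is replaced by its alphabet position (a=1..z=26) + 12.
Reversing it on 26.17.30.34.17: 26→(26−12)÷1=14=n, 17→(17−12)÷1=5=e, 30→(30−12)÷1=18=r, 34→(34−12)÷1=22=v, 17→(17−12)÷1=5=e.

nerve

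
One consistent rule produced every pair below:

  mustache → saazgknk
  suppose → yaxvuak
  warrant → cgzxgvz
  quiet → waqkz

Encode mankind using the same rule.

sgvqovj

Shifts by position in mustache: pos 0: m→s (+6), pos 1: u→a (+6), pos 2: s→a (+8), pos 3: t→z (+6), pos 4: a→g (+6), pos 5: c→k (+8) — repeating every 3. It's a Vigenère-style cipher with numeric key [6,6,8]: position i shifts by key[i mod 3].
On mankind: m+6=s, a+6=g, n+8=v, k+6=q, i+6=o, n+8=v, d+6=j.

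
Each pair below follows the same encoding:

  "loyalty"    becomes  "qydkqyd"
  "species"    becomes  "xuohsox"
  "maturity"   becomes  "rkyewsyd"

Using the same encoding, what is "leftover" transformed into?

The shift depends on letter class: consonant l→q is +5, but vowel o→y is +10. Two shifts are in play — +10 for a/e/i/o/u, +5 for every other letter.
Applying it to leftover: l(cons)+5=q, e(vowel)+10=o, f(cons)+5=k, t(cons)+5=y, o(vowel)+10=y, v(cons)+5=a, e(vowel)+10=o, r(cons)+5=w.

qokyyaow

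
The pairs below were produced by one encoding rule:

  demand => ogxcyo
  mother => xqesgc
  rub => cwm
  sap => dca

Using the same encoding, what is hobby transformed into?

sqmmj

The shift depends on letter class: consonant d→o is +11, but vowel e→g is +2. Two shifts are in play — +2 for a/e/i/o/u, +11 for every other letter.
For hobby: h(cons)+11=s, o(vowel)+2=q, b(cons)+11=m, b(cons)+11=m, y(cons)+11=j.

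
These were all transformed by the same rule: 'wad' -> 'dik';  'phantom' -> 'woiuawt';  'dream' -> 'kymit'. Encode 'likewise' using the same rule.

The shift depends on letter class: consonant w→d is +7, but vowel a→i is +8. The rule splits by letter class: vowels +8, consonants +7.
For likewise: l(cons)+7=s, i(vowel)+8=q, k(cons)+7=r, e(vowel)+8=m, w(cons)+7=d, i(vowel)+8=q, s(cons)+7=z, e(vowel)+8=m.

sqrmdqzm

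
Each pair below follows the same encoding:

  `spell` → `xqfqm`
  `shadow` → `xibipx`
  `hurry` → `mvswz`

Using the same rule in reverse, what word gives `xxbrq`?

swamp

A repeating key of period 3 is used — shifts +5, +1, +1 over and over.
Decoding xxbrq: x−5=s, x−1=w, b−1=a, r−5=m, q−1=p.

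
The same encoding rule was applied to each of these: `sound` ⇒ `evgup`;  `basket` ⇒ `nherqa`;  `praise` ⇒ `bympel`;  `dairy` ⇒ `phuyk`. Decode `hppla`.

video

It's a Vigenère-style cipher with numeric key [12,7]: position i shifts by key[i mod 2].
Decoding hppla: h−12=v, p−7=i, p−12=d, l−7=e, a−12=o.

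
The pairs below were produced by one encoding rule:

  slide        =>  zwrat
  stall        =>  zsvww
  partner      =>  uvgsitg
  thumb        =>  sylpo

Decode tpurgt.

empire

s(18)→z(25) and l(11)→w(22) fit y≡19x+21 (mod 26); the inverse of 19 mod 26 is 11. Treating letters as 0–25, the rule is x ↦ 19x + 21 (mod 26).
Undoing it on tpurgt: t(19)→11·(19−21)≡4=e; p(15)→11·(15−21)≡12=m; u(20)→11·(20−21)≡15=p; r(17)→11·(17−21)≡8=i; g(6)→11·(6−21)≡17=r; t(19)→11·(19−21)≡4=e (all mod 26).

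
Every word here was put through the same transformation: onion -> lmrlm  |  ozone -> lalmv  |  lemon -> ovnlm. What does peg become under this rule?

This is the alphabet-reversal cipher (Atbash): a becomes z, b becomes y, etc.
For peg: p↔k, e↔v, g↔t.

kvt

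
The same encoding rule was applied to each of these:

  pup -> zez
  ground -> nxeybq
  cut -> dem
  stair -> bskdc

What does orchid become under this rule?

The output letters match the input read backwards, each shifted +10: pup reversed is pup. Two steps: reverse the string, then apply a Caesar shift of +10.
On orchid: reverse → dihcro; then shift: d+10=n, i+10=s, h+10=r, c+10=m, r+10=b, o+10=y.

nsrmby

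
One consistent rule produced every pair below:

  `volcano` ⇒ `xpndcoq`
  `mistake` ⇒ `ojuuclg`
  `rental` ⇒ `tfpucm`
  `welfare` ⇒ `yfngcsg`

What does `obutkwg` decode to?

Shifts by position in volcano: pos 0: v→x (+2), pos 1: o→p (+1), pos 2: l→n (+2), pos 3: c→d (+1) — repeating every 2. A repeating key of period 2 is used — shifts +2, +1 over and over.
Reversing it on obutkwg: o−2=m, b−1=a, u−2=s, t−1=s, k−2=i, w−1=v, g−2=e.

massive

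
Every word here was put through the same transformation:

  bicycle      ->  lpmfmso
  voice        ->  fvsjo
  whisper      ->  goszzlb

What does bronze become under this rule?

The shifts repeat in a cycle of length 2: positions 0,1,… shift by +10, +7, then the pattern repeats.
On bronze: b+10=l, r+7=y, o+10=y, n+7=u, z+10=j, e+7=l.

lyyujl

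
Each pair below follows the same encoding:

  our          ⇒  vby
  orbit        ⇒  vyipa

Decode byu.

urn

Compare letters: o→v is +7, u→b is +7, r→y is +7 — a constant shift. Each letter is shifted forward by 7 in the alphabet (a Caesar shift of +7).
Decoding byu: b−7=u, y−7=r, u−7=n.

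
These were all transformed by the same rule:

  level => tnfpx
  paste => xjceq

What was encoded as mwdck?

entry

In level: l→t is +8, e→n is +9, v→f is +10, e→p is +11 — the shift increases by 1 each position. Letter i (0-indexed) is shifted by i+8, so successive shifts are 8, 9, 10, ….
Reversing it on mwdck: m−8=e, w−9=n, d−10=t, c−11=r, k−12=y.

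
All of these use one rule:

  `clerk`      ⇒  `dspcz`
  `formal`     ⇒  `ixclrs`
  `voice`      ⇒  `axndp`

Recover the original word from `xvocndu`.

c(2)→d(3) and l(11)→s(18) fit y≡19x+17 (mod 26); the inverse of 19 mod 26 is 11. This is an affine cipher: with a=0,…,z=25, each position x becomes (19x+17) mod 26.
Decoding xvocndu: x(23)→11·(23−17)≡14=o; v(21)→11·(21−17)≡18=s; o(14)→11·(14−17)≡19=t; c(2)→11·(2−17)≡17=r; n(13)→11·(13−17)≡8=i; d(3)→11·(3−17)≡2=c; u(20)→11·(20−17)≡7=h (all mod 26).

ostrich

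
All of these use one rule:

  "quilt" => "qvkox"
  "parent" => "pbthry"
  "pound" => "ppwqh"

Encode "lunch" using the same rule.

lvpfl

Each letter shifts forward by its position index (0, 1, 2, …) — the shift grows by one for each successive letter.
For lunch: l+0=l, u+1=v, n+2=p, c+3=f, h+4=l.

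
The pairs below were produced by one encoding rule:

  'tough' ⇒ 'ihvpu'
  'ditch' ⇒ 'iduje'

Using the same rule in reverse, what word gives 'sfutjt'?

The output letters match the input read backwards, each shifted +1: tough reversed is hguot. Two steps: reverse the string, then apply a Caesar shift of +1.
Undoing it on sfutjt: shift back: s−1=r, f−1=e, u−1=t, t−1=s, j−1=i, t−1=s → retsis; then reverse → sister.

sister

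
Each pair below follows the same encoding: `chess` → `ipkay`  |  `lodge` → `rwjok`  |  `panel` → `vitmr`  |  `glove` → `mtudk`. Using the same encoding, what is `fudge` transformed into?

lcjok

Shifts by position in chess: pos 0: c→i (+6), pos 1: h→p (+8), pos 2: e→k (+6), pos 3: s→a (+8) — repeating every 2. It's a Vigenère-style cipher with numeric key [6,8]: position i shifts by key[i mod 2].
Applying it to fudge: f+6=l, u+8=c, d+6=j, g+8=o, e+6=k.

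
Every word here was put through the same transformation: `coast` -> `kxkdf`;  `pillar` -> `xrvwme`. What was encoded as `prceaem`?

history

In coast: c→k is +8, o→x is +9, a→k is +10, s→d is +11 — the shift increases by 1 each position. Letter i (0-indexed) is shifted by i+8, so successive shifts are 8, 9, 10, ….
Reversing it on prceaem: p−8=h, r−9=i, c−10=s, e−11=t, a−12=o, e−13=r, m−14=y.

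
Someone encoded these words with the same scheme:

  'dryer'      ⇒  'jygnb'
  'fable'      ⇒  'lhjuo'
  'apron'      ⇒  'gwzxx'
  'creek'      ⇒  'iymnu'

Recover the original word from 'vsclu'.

pluck

In dryer: d→j is +6, r→y is +7, y→g is +8, e→n is +9 — the shift increases by 1 each position. Letter i (0-indexed) is shifted by i+6, so successive shifts are 6, 7, 8, ….
Reversing it on vsclu: v−6=p, s−7=l, c−8=u, l−9=c, u−10=k.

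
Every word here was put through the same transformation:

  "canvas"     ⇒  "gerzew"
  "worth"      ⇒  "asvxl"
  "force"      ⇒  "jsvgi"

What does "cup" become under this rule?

gyt

Every letter moves 4 places later in the alphabet, wrapping around z→a.
On cup: c+4=g, u+4=y, p+4=t.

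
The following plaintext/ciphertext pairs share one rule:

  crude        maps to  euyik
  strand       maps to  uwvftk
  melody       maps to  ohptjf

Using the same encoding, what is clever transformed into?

The shift increases by 1 at each position, starting from +2: 2, 3, 4, ….
On clever: c+2=e, l+3=o, e+4=i, v+5=a, e+6=k, r+7=y.

eoiaky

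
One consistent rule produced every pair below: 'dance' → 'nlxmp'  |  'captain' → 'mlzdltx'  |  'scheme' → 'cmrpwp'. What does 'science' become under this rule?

cmtpxmp

The shift depends on letter class: consonant d→n is +10, but vowel a→l is +11. Vowels shift forward by 11 and consonants shift forward by 10.
For science: s(cons)+10=c, c(cons)+10=m, i(vowel)+11=t, e(vowel)+11=p, n(cons)+10=x, c(cons)+10=m, e(vowel)+11=p.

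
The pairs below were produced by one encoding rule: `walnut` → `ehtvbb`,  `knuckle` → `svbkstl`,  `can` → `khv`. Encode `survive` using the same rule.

The shift depends on letter class: consonant w→e is +8, but vowel a→h is +7. Two shifts are in play — +7 for a/e/i/o/u, +8 for every other letter.
For survive: s(cons)+8=a, u(vowel)+7=b, r(cons)+8=z, v(cons)+8=d, i(vowel)+7=p, v(cons)+8=d, e(vowel)+7=l.

abzdpdl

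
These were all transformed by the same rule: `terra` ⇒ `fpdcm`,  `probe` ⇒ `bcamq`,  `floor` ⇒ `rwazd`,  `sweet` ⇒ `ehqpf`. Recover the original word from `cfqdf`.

quest

Shifts by position in terra: pos 0: t→f (+12), pos 1: e→p (+11), pos 2: r→d (+12), pos 3: r→c (+11) — repeating every 2. The shifts repeat in a cycle of length 2: positions 0,1,… shift by +12, +11, then the pattern repeats.
Decoding cfqdf: c−12=q, f−11=u, q−12=e, d−11=s, f−12=t.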